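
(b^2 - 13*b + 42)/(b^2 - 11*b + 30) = (b - 7)/(b - 5)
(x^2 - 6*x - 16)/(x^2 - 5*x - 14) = (x - 8)/(x - 7)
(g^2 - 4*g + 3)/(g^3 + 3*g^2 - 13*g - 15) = (g - 1)/(g^2 + 6*g + 5)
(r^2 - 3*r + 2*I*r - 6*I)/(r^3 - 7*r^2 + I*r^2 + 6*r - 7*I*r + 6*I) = (r^2 + r*(-3 + 2*I) - 6*I)/(r^3 + r^2*(-7 + I) + r*(6 - 7*I) + 6*I)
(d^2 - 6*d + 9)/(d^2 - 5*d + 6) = (d - 3)/(d - 2)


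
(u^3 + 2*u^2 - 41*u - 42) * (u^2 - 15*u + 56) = u^5 - 13*u^4 - 15*u^3 + 685*u^2 - 1666*u - 2352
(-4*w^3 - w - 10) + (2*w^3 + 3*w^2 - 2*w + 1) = -2*w^3 + 3*w^2 - 3*w - 9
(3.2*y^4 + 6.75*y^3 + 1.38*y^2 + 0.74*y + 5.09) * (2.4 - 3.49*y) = -11.168*y^5 - 15.8775*y^4 + 11.3838*y^3 + 0.7294*y^2 - 15.9881*y + 12.216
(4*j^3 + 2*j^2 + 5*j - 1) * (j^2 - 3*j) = 4*j^5 - 10*j^4 - j^3 - 16*j^2 + 3*j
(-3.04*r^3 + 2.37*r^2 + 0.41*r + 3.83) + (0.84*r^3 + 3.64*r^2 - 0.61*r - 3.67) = -2.2*r^3 + 6.01*r^2 - 0.2*r + 0.16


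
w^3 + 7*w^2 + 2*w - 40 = (w - 2)*(w + 4)*(w + 5)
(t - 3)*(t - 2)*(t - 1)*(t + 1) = t^4 - 5*t^3 + 5*t^2 + 5*t - 6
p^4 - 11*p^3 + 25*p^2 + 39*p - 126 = (p - 7)*(p - 3)^2*(p + 2)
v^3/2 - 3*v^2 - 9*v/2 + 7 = (v/2 + 1)*(v - 7)*(v - 1)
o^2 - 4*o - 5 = (o - 5)*(o + 1)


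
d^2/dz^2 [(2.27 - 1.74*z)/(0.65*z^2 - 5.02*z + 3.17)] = (-(1.3*z - 5.02)*(1.74*z - 2.27)*(2.6*z - 10.04) + (6.786*z - 20.4206)*(0.65*z^2 - 5.02*z + 3.17))/(0.65*z^2 - 5.02*z + 3.17)^3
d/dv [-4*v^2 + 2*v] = 2 - 8*v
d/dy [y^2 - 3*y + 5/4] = 2*y - 3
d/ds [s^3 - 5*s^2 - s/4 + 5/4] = 3*s^2 - 10*s - 1/4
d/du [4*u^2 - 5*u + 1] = 8*u - 5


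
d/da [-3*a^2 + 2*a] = 2 - 6*a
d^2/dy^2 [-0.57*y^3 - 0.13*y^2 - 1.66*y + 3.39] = -3.42*y - 0.26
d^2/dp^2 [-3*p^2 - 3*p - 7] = -6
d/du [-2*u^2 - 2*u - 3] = -4*u - 2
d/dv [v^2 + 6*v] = 2*v + 6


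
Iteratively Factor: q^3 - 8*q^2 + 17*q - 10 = (q - 1)*(q^2 - 7*q + 10) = (q - 2)*(q - 1)*(q - 5)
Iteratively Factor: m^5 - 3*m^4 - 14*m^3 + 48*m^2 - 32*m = (m + 4)*(m^4 - 7*m^3 + 14*m^2 - 8*m) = (m - 1)*(m + 4)*(m^3 - 6*m^2 + 8*m) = m*(m - 1)*(m + 4)*(m^2 - 6*m + 8) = m*(m - 4)*(m - 1)*(m + 4)*(m - 2)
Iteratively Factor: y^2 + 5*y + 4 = (y + 1)*(y + 4)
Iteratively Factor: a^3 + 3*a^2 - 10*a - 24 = (a + 2)*(a^2 + a - 12) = (a - 3)*(a + 2)*(a + 4)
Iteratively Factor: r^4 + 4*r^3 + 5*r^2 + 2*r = (r + 1)*(r^3 + 3*r^2 + 2*r) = r*(r + 1)*(r^2 + 3*r + 2) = r*(r + 1)^2*(r + 2)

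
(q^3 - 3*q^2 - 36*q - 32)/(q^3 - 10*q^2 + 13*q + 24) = (q + 4)/(q - 3)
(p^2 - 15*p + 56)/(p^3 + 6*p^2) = (p^2 - 15*p + 56)/(p^2*(p + 6))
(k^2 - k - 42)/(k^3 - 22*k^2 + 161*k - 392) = (k + 6)/(k^2 - 15*k + 56)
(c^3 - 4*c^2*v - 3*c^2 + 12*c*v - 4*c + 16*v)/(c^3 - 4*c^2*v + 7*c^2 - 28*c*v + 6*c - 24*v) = (c - 4)/(c + 6)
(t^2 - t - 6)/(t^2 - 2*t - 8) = (t - 3)/(t - 4)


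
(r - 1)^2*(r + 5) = r^3 + 3*r^2 - 9*r + 5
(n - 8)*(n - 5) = n^2 - 13*n + 40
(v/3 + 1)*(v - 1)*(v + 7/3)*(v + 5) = v^4/3 + 28*v^3/9 + 70*v^2/9 + 4*v/9 - 35/3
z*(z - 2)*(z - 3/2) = z^3 - 7*z^2/2 + 3*z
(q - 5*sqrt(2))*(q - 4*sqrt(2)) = q^2 - 9*sqrt(2)*q + 40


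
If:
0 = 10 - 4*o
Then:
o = 5/2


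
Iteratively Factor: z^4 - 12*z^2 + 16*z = (z)*(z^3 - 12*z + 16) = z*(z - 2)*(z^2 + 2*z - 8) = z*(z - 2)*(z + 4)*(z - 2)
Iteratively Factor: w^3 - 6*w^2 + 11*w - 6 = (w - 1)*(w^2 - 5*w + 6) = (w - 2)*(w - 1)*(w - 3)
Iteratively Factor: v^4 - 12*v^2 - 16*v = (v)*(v^3 - 12*v - 16) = v*(v + 2)*(v^2 - 2*v - 8) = v*(v + 2)^2*(v - 4)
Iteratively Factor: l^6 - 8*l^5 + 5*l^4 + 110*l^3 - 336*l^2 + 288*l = (l - 4)*(l^5 - 4*l^4 - 11*l^3 + 66*l^2 - 72*l) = l*(l - 4)*(l^4 - 4*l^3 - 11*l^2 + 66*l - 72) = l*(l - 4)*(l - 2)*(l^3 - 2*l^2 - 15*l + 36) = l*(l - 4)*(l - 3)*(l - 2)*(l^2 + l - 12) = l*(l - 4)*(l - 3)*(l - 2)*(l + 4)*(l - 3)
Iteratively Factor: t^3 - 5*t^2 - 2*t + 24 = (t + 2)*(t^2 - 7*t + 12) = (t - 3)*(t + 2)*(t - 4)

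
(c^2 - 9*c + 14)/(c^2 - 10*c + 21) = (c - 2)/(c - 3)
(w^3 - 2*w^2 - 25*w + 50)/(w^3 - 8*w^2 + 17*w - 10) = (w + 5)/(w - 1)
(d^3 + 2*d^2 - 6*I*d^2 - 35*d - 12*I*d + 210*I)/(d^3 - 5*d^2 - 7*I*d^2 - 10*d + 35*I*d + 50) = (d^2 + d*(7 - 6*I) - 42*I)/(d^2 - 7*I*d - 10)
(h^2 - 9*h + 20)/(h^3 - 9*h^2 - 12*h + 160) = (h - 4)/(h^2 - 4*h - 32)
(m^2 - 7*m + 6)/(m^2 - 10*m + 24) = (m - 1)/(m - 4)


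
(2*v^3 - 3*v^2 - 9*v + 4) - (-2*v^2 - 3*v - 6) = 2*v^3 - v^2 - 6*v + 10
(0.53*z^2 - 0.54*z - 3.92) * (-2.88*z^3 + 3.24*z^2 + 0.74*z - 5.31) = -1.5264*z^5 + 3.2724*z^4 + 9.9322*z^3 - 15.9147*z^2 - 0.0333999999999999*z + 20.8152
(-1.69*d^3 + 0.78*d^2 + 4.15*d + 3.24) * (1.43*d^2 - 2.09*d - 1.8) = -2.4167*d^5 + 4.6475*d^4 + 7.3463*d^3 - 5.4443*d^2 - 14.2416*d - 5.832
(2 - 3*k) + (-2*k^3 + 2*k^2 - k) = -2*k^3 + 2*k^2 - 4*k + 2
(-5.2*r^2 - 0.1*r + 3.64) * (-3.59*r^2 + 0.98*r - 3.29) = 18.668*r^4 - 4.737*r^3 + 3.9424*r^2 + 3.8962*r - 11.9756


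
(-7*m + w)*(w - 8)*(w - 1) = -7*m*w^2 + 63*m*w - 56*m + w^3 - 9*w^2 + 8*w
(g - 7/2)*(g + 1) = g^2 - 5*g/2 - 7/2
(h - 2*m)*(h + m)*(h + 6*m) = h^3 + 5*h^2*m - 8*h*m^2 - 12*m^3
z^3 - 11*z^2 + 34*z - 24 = (z - 6)*(z - 4)*(z - 1)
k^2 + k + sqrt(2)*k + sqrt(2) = (k + 1)*(k + sqrt(2))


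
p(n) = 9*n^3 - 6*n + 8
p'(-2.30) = 136.83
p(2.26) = 98.33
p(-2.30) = -87.70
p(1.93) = 61.12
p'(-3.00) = 237.00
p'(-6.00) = 966.00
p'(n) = 27*n^2 - 6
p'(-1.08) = 25.49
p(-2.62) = -138.14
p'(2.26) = 131.91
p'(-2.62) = 179.34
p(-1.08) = 3.14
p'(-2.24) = 129.48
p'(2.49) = 161.40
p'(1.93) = 94.57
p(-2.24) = -79.71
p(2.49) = 132.00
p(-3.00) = -217.00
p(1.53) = 31.05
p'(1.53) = 57.20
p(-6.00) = -1900.00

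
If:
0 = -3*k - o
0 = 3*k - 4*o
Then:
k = 0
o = 0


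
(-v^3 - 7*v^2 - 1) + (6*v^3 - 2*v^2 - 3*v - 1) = 5*v^3 - 9*v^2 - 3*v - 2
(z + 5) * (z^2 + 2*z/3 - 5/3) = z^3 + 17*z^2/3 + 5*z/3 - 25/3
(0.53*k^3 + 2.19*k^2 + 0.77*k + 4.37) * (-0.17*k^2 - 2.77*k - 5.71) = -0.0901*k^5 - 1.8404*k^4 - 9.2235*k^3 - 15.3807*k^2 - 16.5016*k - 24.9527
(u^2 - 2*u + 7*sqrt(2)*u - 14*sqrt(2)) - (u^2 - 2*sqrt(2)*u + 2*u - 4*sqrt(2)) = -4*u + 9*sqrt(2)*u - 10*sqrt(2)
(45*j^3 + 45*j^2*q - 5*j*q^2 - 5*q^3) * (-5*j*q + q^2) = -225*j^4*q - 180*j^3*q^2 + 70*j^2*q^3 + 20*j*q^4 - 5*q^5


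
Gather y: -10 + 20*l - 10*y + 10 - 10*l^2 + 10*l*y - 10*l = -10*l^2 + 10*l + y*(10*l - 10)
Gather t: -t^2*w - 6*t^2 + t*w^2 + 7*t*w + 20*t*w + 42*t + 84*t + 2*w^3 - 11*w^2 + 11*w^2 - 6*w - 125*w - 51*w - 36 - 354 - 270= t^2*(-w - 6) + t*(w^2 + 27*w + 126) + 2*w^3 - 182*w - 660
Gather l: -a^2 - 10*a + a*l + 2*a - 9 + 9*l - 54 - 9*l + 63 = -a^2 + a*l - 8*a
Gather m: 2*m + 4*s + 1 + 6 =2*m + 4*s + 7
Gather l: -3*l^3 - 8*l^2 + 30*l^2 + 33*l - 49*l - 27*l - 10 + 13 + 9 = -3*l^3 + 22*l^2 - 43*l + 12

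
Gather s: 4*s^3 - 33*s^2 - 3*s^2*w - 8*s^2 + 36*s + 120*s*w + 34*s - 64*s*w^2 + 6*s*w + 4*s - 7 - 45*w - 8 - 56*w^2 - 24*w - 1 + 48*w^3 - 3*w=4*s^3 + s^2*(-3*w - 41) + s*(-64*w^2 + 126*w + 74) + 48*w^3 - 56*w^2 - 72*w - 16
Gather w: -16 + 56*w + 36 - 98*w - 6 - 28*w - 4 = 10 - 70*w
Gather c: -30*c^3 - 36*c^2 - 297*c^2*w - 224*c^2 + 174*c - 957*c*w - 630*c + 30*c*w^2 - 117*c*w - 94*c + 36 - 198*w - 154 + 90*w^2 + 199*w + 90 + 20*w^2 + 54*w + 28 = -30*c^3 + c^2*(-297*w - 260) + c*(30*w^2 - 1074*w - 550) + 110*w^2 + 55*w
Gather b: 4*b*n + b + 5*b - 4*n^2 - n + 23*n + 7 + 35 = b*(4*n + 6) - 4*n^2 + 22*n + 42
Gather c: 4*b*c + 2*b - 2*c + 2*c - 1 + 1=4*b*c + 2*b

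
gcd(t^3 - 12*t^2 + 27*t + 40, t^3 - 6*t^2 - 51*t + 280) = t^2 - 13*t + 40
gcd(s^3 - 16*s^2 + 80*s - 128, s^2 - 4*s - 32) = s - 8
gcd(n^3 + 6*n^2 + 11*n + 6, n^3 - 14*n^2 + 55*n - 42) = 1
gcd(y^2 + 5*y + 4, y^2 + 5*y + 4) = y^2 + 5*y + 4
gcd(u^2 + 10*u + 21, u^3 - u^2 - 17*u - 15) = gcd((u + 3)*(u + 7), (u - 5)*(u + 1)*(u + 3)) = u + 3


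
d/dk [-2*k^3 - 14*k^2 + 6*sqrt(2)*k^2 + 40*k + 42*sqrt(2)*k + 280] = -6*k^2 - 28*k + 12*sqrt(2)*k + 40 + 42*sqrt(2)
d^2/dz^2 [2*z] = 0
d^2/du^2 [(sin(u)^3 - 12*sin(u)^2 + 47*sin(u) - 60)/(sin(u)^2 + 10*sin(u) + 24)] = (-sin(u)^7 - 30*sin(u)^6 - 615*sin(u)^5 - 1882*sin(u)^4 + 12510*sin(u)^3 + 41976*sin(u)^2 - 48384*sin(u) - 45504)/((sin(u) + 4)^3*(sin(u) + 6)^3)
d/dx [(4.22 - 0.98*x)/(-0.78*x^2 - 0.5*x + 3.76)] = (-0.7644*x^2 + 6.5832*x - 1.5748)/(0.6084*x^4 + 0.78*x^3 - 5.6156*x^2 - 3.76*x + 14.1376)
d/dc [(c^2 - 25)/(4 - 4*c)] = (c^2 - 2*c*(c - 1) - 25)/(4*(c - 1)^2)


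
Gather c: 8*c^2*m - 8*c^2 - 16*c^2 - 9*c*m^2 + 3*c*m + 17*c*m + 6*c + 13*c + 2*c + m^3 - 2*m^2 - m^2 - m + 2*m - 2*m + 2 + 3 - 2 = c^2*(8*m - 24) + c*(-9*m^2 + 20*m + 21) + m^3 - 3*m^2 - m + 3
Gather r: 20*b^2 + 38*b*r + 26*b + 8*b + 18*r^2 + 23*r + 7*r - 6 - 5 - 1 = 20*b^2 + 34*b + 18*r^2 + r*(38*b + 30) - 12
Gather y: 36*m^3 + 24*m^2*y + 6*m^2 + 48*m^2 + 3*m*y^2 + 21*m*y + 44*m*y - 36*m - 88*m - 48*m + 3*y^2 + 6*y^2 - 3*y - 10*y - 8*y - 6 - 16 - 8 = 36*m^3 + 54*m^2 - 172*m + y^2*(3*m + 9) + y*(24*m^2 + 65*m - 21) - 30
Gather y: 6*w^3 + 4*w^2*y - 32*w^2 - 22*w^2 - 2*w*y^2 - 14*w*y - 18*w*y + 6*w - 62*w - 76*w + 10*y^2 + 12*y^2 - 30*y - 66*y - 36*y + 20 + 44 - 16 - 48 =6*w^3 - 54*w^2 - 132*w + y^2*(22 - 2*w) + y*(4*w^2 - 32*w - 132)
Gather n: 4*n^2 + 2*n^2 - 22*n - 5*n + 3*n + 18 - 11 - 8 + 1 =6*n^2 - 24*n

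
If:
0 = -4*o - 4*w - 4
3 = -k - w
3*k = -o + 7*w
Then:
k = -23/11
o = -1/11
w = -10/11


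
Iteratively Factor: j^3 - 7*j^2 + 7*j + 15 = (j + 1)*(j^2 - 8*j + 15) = (j - 3)*(j + 1)*(j - 5)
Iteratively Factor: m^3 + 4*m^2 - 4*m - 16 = (m - 2)*(m^2 + 6*m + 8) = (m - 2)*(m + 2)*(m + 4)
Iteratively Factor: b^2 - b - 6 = (b + 2)*(b - 3)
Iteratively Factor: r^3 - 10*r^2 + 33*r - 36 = (r - 3)*(r^2 - 7*r + 12) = (r - 4)*(r - 3)*(r - 3)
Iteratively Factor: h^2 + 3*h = (h + 3)*(h)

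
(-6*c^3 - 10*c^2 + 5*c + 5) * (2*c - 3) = -12*c^4 - 2*c^3 + 40*c^2 - 5*c - 15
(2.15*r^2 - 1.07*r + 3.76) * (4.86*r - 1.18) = 10.449*r^3 - 7.7372*r^2 + 19.5362*r - 4.4368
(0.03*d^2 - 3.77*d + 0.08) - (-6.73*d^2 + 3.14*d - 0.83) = 6.76*d^2 - 6.91*d + 0.91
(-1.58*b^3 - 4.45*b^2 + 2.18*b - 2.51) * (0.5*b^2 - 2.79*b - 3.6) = -0.79*b^5 + 2.1832*b^4 + 19.1935*b^3 + 8.6828*b^2 - 0.845100000000001*b + 9.036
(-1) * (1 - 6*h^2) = 6*h^2 - 1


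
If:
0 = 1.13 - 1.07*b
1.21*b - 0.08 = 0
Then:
No Solution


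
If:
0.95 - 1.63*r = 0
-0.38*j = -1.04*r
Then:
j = 1.60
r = 0.58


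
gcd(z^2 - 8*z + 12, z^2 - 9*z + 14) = z - 2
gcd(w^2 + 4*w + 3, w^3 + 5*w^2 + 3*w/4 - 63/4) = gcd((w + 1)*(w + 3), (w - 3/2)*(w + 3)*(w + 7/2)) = w + 3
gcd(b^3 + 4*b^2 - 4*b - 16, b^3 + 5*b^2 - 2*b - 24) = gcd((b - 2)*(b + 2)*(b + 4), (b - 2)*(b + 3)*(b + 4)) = b^2 + 2*b - 8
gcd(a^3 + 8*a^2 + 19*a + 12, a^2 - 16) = a + 4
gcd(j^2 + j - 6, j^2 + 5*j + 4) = 1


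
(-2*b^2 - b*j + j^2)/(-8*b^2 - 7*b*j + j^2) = (2*b - j)/(8*b - j)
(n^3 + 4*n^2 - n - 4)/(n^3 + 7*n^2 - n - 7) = (n + 4)/(n + 7)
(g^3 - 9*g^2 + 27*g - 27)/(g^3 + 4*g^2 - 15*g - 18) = (g^2 - 6*g + 9)/(g^2 + 7*g + 6)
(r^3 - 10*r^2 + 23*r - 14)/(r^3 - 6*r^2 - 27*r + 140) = (r^2 - 3*r + 2)/(r^2 + r - 20)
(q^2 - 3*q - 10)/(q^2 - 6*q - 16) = (q - 5)/(q - 8)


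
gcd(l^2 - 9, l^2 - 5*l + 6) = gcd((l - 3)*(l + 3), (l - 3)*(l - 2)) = l - 3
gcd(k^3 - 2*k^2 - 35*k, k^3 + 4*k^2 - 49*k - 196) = k - 7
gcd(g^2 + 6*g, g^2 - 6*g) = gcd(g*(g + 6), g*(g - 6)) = g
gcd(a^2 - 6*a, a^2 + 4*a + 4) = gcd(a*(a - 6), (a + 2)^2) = 1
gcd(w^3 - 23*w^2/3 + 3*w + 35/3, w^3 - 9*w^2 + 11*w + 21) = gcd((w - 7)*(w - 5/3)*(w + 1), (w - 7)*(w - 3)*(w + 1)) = w^2 - 6*w - 7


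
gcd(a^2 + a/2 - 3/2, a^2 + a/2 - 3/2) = a^2 + a/2 - 3/2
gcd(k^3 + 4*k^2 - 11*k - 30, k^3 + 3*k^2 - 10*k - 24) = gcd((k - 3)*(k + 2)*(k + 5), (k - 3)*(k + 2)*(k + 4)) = k^2 - k - 6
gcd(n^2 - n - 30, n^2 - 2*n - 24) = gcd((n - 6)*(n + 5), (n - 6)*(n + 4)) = n - 6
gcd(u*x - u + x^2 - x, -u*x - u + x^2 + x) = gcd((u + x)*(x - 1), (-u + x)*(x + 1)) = 1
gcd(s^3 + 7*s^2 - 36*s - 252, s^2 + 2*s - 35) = s + 7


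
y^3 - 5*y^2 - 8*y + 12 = (y - 6)*(y - 1)*(y + 2)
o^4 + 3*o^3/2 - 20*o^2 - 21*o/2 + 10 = (o - 4)*(o - 1/2)*(o + 1)*(o + 5)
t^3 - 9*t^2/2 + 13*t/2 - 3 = (t - 2)*(t - 3/2)*(t - 1)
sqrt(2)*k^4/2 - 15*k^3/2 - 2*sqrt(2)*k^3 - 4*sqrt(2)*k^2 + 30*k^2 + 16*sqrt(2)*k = k*(k - 4)*(k - 8*sqrt(2))*(sqrt(2)*k/2 + 1/2)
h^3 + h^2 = h^2*(h + 1)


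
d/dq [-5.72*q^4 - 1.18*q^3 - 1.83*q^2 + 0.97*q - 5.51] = -22.88*q^3 - 3.54*q^2 - 3.66*q + 0.97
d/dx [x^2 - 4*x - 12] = 2*x - 4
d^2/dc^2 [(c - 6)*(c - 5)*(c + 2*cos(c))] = -2*c^2*cos(c) - 8*c*sin(c) + 22*c*cos(c) + 6*c + 44*sin(c) - 56*cos(c) - 22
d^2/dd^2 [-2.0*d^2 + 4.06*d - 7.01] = -4.00000000000000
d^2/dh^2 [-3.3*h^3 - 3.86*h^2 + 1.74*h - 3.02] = -19.8*h - 7.72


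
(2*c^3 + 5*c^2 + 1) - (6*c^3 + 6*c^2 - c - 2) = -4*c^3 - c^2 + c + 3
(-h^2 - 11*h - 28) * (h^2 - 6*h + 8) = -h^4 - 5*h^3 + 30*h^2 + 80*h - 224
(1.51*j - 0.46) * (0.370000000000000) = 0.5587*j - 0.1702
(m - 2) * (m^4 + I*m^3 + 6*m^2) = m^5 - 2*m^4 + I*m^4 + 6*m^3 - 2*I*m^3 - 12*m^2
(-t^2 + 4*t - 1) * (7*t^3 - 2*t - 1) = -7*t^5 + 28*t^4 - 5*t^3 - 7*t^2 - 2*t + 1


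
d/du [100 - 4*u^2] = -8*u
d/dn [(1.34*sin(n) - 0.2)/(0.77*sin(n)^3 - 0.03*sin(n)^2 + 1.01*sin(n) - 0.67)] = (-2.0636*sin(n)^3 + 0.5022*sin(n)^2 - 0.012*sin(n) - 0.6958)*cos(n)/(0.5929*sin(n)^6 - 0.0462*sin(n)^5 + 1.5563*sin(n)^4 - 1.0924*sin(n)^3 + 1.0603*sin(n)^2 - 1.3534*sin(n) + 0.4489)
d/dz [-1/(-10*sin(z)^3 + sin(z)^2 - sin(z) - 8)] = (-30*sin(z)^2 + 2*sin(z) - 1)*cos(z)/(10*sin(z)^3 - sin(z)^2 + sin(z) + 8)^2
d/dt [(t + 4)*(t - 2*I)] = 2*t + 4 - 2*I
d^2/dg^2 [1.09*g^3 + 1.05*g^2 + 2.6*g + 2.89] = 6.54*g + 2.1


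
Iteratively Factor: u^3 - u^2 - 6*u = (u - 3)*(u^2 + 2*u) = u*(u - 3)*(u + 2)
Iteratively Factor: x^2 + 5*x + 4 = (x + 1)*(x + 4)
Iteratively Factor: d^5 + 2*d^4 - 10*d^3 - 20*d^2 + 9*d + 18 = (d + 3)*(d^4 - d^3 - 7*d^2 + d + 6) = (d - 3)*(d + 3)*(d^3 + 2*d^2 - d - 2) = (d - 3)*(d + 1)*(d + 3)*(d^2 + d - 2) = (d - 3)*(d + 1)*(d + 2)*(d + 3)*(d - 1)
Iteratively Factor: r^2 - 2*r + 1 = (r - 1)*(r - 1)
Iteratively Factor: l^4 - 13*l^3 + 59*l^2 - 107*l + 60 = (l - 1)*(l^3 - 12*l^2 + 47*l - 60) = (l - 4)*(l - 1)*(l^2 - 8*l + 15) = (l - 4)*(l - 3)*(l - 1)*(l - 5)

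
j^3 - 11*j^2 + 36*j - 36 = (j - 6)*(j - 3)*(j - 2)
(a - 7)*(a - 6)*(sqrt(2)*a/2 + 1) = sqrt(2)*a^3/2 - 13*sqrt(2)*a^2/2 + a^2 - 13*a + 21*sqrt(2)*a + 42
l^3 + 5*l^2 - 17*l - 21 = (l - 3)*(l + 1)*(l + 7)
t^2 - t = t*(t - 1)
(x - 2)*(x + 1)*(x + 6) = x^3 + 5*x^2 - 8*x - 12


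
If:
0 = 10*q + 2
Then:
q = -1/5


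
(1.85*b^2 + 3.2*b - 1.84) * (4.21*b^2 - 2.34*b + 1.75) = 7.7885*b^4 + 9.143*b^3 - 11.9969*b^2 + 9.9056*b - 3.22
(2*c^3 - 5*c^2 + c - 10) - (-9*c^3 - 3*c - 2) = 11*c^3 - 5*c^2 + 4*c - 8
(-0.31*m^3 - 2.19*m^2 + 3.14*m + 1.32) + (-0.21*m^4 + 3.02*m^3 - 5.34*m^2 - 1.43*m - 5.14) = -0.21*m^4 + 2.71*m^3 - 7.53*m^2 + 1.71*m - 3.82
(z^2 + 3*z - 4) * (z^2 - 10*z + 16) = z^4 - 7*z^3 - 18*z^2 + 88*z - 64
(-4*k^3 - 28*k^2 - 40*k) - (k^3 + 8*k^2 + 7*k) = -5*k^3 - 36*k^2 - 47*k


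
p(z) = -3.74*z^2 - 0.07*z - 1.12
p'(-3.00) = 22.37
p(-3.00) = -34.57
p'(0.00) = -0.07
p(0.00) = -1.12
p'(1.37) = -10.32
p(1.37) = -8.24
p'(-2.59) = 19.30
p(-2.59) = -26.03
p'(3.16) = -23.71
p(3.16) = -38.69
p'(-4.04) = 30.15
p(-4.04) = -61.88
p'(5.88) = -44.05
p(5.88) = -130.84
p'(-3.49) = 26.04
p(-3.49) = -46.43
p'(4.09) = -30.66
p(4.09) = -63.97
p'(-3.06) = 22.82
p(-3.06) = -35.93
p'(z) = -7.48*z - 0.07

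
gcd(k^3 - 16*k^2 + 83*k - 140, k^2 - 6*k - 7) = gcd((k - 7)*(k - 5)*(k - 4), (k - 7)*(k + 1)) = k - 7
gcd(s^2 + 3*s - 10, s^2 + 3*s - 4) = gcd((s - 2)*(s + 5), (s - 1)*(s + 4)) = 1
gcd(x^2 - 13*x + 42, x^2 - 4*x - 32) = 1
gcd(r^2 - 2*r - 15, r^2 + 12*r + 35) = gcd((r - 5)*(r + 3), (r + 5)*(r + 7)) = 1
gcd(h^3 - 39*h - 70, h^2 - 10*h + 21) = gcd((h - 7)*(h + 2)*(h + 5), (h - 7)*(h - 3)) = h - 7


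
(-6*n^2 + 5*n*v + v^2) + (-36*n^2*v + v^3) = -36*n^2*v - 6*n^2 + 5*n*v + v^3 + v^2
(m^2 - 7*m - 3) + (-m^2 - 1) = -7*m - 4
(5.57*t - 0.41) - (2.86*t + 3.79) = 2.71*t - 4.2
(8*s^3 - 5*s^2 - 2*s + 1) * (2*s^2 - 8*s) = 16*s^5 - 74*s^4 + 36*s^3 + 18*s^2 - 8*s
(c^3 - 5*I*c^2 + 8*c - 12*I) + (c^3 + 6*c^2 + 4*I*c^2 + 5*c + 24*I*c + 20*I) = 2*c^3 + 6*c^2 - I*c^2 + 13*c + 24*I*c + 8*I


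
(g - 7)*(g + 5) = g^2 - 2*g - 35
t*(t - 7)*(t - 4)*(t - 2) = t^4 - 13*t^3 + 50*t^2 - 56*t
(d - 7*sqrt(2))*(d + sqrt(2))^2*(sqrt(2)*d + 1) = sqrt(2)*d^4 - 9*d^3 - 31*sqrt(2)*d^2 - 54*d - 14*sqrt(2)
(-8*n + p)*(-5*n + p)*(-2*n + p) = -80*n^3 + 66*n^2*p - 15*n*p^2 + p^3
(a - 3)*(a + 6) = a^2 + 3*a - 18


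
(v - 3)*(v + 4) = v^2 + v - 12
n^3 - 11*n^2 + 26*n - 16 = (n - 8)*(n - 2)*(n - 1)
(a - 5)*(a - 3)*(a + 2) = a^3 - 6*a^2 - a + 30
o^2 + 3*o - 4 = (o - 1)*(o + 4)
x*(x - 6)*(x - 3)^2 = x^4 - 12*x^3 + 45*x^2 - 54*x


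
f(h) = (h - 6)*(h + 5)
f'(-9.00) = -19.00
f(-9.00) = 60.00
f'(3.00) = 5.00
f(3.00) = -24.00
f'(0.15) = -0.70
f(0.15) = -30.13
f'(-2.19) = -5.38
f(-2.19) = -23.01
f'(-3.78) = -8.56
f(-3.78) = -11.93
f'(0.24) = -0.52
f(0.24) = -30.18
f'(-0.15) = -1.30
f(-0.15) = -29.83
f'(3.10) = 5.20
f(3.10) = -23.49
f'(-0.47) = -1.94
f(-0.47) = -29.31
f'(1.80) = 2.60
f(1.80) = -28.56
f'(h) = 2*h - 1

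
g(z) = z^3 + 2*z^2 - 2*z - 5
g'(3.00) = 37.00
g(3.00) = 34.00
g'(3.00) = 37.00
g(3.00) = 34.00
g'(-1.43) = -1.59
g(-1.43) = -0.97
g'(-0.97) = -3.06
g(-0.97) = -2.09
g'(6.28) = 141.44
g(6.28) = 308.99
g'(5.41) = 107.44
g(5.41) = 201.06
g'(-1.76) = 0.25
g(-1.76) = -0.74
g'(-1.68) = -0.25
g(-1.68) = -0.74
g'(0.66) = 1.95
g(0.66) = -5.16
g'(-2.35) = 5.17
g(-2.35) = -2.23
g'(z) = 3*z^2 + 4*z - 2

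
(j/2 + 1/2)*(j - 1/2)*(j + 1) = j^3/2 + 3*j^2/4 - 1/4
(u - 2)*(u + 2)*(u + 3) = u^3 + 3*u^2 - 4*u - 12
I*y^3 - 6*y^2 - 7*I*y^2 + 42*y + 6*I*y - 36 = (y - 6)*(y + 6*I)*(I*y - I)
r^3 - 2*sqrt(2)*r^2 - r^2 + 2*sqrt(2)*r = r*(r - 1)*(r - 2*sqrt(2))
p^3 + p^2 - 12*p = p*(p - 3)*(p + 4)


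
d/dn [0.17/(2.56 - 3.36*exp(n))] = 0.5712*exp(n)/(3.36*exp(n) - 2.56)^2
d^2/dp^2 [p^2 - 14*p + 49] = 2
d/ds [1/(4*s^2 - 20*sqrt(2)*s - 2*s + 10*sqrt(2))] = (-4*s + 1 + 10*sqrt(2))/(2*(2*s^2 - 10*sqrt(2)*s - s + 5*sqrt(2))^2)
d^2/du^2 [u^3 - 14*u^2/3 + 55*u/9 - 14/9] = 6*u - 28/3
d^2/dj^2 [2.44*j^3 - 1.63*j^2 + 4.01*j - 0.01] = 14.64*j - 3.26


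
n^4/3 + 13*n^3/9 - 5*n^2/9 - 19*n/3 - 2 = (n/3 + 1)*(n - 2)*(n + 1/3)*(n + 3)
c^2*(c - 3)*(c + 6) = c^4 + 3*c^3 - 18*c^2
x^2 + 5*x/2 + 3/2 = (x + 1)*(x + 3/2)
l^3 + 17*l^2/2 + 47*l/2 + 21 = (l + 2)*(l + 3)*(l + 7/2)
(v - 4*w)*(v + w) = v^2 - 3*v*w - 4*w^2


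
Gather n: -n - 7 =-n - 7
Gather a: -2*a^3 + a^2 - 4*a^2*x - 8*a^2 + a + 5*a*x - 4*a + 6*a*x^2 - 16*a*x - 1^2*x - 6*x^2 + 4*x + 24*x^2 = -2*a^3 + a^2*(-4*x - 7) + a*(6*x^2 - 11*x - 3) + 18*x^2 + 3*x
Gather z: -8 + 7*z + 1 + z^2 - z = z^2 + 6*z - 7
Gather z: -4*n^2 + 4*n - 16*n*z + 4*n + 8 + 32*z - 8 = -4*n^2 + 8*n + z*(32 - 16*n)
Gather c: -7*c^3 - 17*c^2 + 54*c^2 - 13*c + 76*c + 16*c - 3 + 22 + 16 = -7*c^3 + 37*c^2 + 79*c + 35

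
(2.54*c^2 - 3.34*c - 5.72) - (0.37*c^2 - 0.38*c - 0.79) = 2.17*c^2 - 2.96*c - 4.93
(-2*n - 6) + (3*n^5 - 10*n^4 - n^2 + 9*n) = 3*n^5 - 10*n^4 - n^2 + 7*n - 6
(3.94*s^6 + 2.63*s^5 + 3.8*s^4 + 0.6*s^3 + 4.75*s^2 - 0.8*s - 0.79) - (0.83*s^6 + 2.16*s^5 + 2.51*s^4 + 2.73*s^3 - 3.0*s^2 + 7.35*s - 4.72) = 3.11*s^6 + 0.47*s^5 + 1.29*s^4 - 2.13*s^3 + 7.75*s^2 - 8.15*s + 3.93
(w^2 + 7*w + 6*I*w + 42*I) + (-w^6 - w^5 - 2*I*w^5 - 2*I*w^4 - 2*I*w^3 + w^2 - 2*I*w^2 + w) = -w^6 - w^5 - 2*I*w^5 - 2*I*w^4 - 2*I*w^3 + 2*w^2 - 2*I*w^2 + 8*w + 6*I*w + 42*I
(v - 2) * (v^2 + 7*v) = v^3 + 5*v^2 - 14*v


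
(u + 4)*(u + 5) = u^2 + 9*u + 20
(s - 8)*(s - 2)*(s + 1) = s^3 - 9*s^2 + 6*s + 16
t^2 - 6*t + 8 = (t - 4)*(t - 2)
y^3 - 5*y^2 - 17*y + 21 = (y - 7)*(y - 1)*(y + 3)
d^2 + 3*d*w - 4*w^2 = (d - w)*(d + 4*w)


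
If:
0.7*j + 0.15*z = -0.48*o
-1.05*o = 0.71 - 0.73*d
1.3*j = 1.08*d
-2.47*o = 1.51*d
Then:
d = 0.52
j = 0.43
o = -0.32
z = -0.99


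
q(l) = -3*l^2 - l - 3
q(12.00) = -447.00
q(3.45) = -42.16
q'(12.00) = -73.00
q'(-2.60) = 14.60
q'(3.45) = -21.70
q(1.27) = -9.11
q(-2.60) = -20.68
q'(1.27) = -8.62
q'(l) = -6*l - 1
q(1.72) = -13.60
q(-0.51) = -3.27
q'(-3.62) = 20.72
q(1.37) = -10.00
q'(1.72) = -11.32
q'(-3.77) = 21.62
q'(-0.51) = 2.06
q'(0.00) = -1.00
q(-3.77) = -41.87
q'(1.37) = -9.22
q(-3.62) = -38.69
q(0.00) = -3.00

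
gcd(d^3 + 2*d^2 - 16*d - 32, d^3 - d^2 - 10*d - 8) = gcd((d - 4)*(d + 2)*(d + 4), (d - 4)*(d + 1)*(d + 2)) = d^2 - 2*d - 8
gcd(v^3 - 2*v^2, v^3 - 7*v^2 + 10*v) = v^2 - 2*v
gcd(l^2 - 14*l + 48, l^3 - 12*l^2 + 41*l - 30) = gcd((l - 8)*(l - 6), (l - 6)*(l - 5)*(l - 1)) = l - 6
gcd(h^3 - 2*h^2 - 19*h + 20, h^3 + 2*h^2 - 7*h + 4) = h^2 + 3*h - 4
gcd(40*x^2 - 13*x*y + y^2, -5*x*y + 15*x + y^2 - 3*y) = 5*x - y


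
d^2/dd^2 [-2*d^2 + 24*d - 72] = -4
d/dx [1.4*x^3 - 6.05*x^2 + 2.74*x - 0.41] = 4.2*x^2 - 12.1*x + 2.74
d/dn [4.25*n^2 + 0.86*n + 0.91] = 8.5*n + 0.86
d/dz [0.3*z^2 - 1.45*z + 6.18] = 0.6*z - 1.45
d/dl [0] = 0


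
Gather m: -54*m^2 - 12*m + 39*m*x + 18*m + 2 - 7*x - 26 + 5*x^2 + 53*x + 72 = -54*m^2 + m*(39*x + 6) + 5*x^2 + 46*x + 48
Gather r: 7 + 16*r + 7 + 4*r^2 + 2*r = 4*r^2 + 18*r + 14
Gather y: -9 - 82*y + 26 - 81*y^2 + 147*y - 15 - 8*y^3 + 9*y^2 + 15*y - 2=-8*y^3 - 72*y^2 + 80*y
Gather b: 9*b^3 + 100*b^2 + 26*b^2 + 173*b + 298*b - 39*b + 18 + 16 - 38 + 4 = 9*b^3 + 126*b^2 + 432*b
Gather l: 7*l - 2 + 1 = 7*l - 1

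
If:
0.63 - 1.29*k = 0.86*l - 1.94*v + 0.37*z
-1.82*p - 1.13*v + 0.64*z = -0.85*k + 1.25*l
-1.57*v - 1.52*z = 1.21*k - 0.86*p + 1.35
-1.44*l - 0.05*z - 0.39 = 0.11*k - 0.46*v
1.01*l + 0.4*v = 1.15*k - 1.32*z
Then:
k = -0.23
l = -0.46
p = 0.71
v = -0.62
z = 0.34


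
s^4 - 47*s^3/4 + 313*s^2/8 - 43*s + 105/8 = (s - 7)*(s - 3)*(s - 5/4)*(s - 1/2)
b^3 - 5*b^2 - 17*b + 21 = (b - 7)*(b - 1)*(b + 3)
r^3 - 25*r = r*(r - 5)*(r + 5)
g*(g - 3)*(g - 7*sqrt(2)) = g^3 - 7*sqrt(2)*g^2 - 3*g^2 + 21*sqrt(2)*g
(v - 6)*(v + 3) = v^2 - 3*v - 18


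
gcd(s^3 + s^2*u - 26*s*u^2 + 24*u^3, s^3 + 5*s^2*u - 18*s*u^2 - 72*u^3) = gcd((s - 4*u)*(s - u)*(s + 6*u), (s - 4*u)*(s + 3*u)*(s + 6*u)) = s^2 + 2*s*u - 24*u^2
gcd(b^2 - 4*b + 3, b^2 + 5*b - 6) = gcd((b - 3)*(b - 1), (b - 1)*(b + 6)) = b - 1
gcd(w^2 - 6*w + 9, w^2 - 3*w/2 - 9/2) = w - 3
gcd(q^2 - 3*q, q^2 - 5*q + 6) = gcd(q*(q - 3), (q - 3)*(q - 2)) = q - 3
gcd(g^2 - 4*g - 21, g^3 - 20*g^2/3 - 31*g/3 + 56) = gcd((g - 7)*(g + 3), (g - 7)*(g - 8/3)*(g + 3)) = g^2 - 4*g - 21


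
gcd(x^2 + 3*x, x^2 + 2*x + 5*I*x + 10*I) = 1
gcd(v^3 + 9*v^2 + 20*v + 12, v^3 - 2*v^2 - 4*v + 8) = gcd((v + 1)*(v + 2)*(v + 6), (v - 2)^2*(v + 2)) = v + 2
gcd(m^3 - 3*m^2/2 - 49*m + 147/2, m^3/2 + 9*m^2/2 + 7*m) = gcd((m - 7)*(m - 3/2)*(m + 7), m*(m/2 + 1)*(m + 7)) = m + 7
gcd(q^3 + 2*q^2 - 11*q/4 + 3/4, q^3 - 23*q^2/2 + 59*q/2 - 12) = q - 1/2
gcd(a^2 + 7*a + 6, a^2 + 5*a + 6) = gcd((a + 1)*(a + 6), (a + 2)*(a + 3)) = 1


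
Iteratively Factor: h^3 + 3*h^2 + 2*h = (h + 1)*(h^2 + 2*h) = h*(h + 1)*(h + 2)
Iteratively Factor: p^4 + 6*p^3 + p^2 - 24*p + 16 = (p - 1)*(p^3 + 7*p^2 + 8*p - 16) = (p - 1)^2*(p^2 + 8*p + 16) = (p - 1)^2*(p + 4)*(p + 4)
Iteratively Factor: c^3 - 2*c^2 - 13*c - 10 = (c - 5)*(c^2 + 3*c + 2) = (c - 5)*(c + 2)*(c + 1)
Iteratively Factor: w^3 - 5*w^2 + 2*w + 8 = (w - 2)*(w^2 - 3*w - 4) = (w - 4)*(w - 2)*(w + 1)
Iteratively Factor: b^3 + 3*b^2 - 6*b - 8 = (b - 2)*(b^2 + 5*b + 4) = (b - 2)*(b + 1)*(b + 4)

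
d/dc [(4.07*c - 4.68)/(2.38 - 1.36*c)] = (4.517648*c - 7.905884)/(1.36*c - 2.38)^3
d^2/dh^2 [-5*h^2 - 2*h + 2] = -10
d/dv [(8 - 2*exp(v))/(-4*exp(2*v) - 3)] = 2*(-8*(exp(v) - 4)*exp(v) + 4*exp(2*v) + 3)*exp(v)/(4*exp(2*v) + 3)^2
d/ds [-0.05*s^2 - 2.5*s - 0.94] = -0.1*s - 2.5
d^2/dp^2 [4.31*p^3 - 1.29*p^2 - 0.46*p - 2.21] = 25.86*p - 2.58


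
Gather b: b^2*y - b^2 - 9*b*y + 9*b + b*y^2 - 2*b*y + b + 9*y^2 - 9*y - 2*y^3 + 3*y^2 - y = b^2*(y - 1) + b*(y^2 - 11*y + 10) - 2*y^3 + 12*y^2 - 10*y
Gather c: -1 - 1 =-2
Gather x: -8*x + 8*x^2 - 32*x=8*x^2 - 40*x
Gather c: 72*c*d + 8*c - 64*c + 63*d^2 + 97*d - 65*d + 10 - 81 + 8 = c*(72*d - 56) + 63*d^2 + 32*d - 63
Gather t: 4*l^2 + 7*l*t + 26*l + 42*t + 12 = 4*l^2 + 26*l + t*(7*l + 42) + 12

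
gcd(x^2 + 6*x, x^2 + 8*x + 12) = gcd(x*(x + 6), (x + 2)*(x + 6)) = x + 6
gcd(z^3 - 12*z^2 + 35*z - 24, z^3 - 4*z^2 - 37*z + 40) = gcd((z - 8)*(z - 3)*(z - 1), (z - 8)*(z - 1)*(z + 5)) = z^2 - 9*z + 8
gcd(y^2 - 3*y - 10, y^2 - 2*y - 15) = y - 5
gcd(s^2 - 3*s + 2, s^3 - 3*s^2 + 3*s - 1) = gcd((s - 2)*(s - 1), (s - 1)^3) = s - 1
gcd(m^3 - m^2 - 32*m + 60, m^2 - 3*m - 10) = m - 5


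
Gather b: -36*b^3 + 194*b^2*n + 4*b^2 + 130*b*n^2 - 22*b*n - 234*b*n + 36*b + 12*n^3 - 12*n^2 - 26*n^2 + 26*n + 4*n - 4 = -36*b^3 + b^2*(194*n + 4) + b*(130*n^2 - 256*n + 36) + 12*n^3 - 38*n^2 + 30*n - 4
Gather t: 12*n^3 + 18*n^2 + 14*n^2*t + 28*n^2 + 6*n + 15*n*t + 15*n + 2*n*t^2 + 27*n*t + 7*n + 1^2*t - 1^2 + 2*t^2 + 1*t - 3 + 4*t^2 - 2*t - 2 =12*n^3 + 46*n^2 + 28*n + t^2*(2*n + 6) + t*(14*n^2 + 42*n) - 6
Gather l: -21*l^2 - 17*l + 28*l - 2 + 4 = -21*l^2 + 11*l + 2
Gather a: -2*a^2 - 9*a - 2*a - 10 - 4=-2*a^2 - 11*a - 14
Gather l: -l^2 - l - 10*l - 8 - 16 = -l^2 - 11*l - 24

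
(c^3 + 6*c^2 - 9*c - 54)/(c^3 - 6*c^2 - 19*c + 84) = (c^2 + 9*c + 18)/(c^2 - 3*c - 28)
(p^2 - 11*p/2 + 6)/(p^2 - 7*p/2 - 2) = (2*p - 3)/(2*p + 1)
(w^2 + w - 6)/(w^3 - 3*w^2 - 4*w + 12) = (w + 3)/(w^2 - w - 6)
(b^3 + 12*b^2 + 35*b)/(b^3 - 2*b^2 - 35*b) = (b + 7)/(b - 7)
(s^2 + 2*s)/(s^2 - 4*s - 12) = s/(s - 6)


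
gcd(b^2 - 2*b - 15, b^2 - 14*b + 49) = 1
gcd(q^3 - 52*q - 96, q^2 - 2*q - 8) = q + 2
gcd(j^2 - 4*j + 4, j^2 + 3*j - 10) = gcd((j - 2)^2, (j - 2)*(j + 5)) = j - 2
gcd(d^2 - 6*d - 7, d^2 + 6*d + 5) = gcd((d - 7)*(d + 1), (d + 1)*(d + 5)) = d + 1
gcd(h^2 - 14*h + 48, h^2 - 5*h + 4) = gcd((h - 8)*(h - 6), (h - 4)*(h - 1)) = 1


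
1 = 1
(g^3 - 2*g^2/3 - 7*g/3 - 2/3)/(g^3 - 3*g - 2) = (g + 1/3)/(g + 1)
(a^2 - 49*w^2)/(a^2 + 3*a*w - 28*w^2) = (-a + 7*w)/(-a + 4*w)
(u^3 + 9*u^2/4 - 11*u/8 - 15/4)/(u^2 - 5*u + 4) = (8*u^3 + 18*u^2 - 11*u - 30)/(8*(u^2 - 5*u + 4))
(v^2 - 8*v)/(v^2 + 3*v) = (v - 8)/(v + 3)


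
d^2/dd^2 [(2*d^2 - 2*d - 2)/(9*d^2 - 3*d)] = 4*(-6*d^3 - 27*d^2 + 9*d - 1)/(3*d^3*(27*d^3 - 27*d^2 + 9*d - 1))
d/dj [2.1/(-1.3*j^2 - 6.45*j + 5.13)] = (5.46*j + 13.545)/(1.3*j^2 + 6.45*j - 5.13)^2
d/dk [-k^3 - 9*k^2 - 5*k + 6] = -3*k^2 - 18*k - 5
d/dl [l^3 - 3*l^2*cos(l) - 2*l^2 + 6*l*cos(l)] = 3*l^2*sin(l) + 3*l^2 - 6*sqrt(2)*l*sin(l + pi/4) - 4*l + 6*cos(l)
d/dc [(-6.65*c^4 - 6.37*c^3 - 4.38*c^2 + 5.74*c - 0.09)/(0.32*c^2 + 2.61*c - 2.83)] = (-4.256*c^5 - 54.1079*c^4 + 42.0266*c^3 + 40.8127*c^2 + 24.8484*c - 16.0093)/(0.1024*c^4 + 1.6704*c^3 + 5.0009*c^2 - 14.7726*c + 8.0089)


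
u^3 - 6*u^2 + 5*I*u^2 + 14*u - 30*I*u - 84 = (u - 6)*(u - 2*I)*(u + 7*I)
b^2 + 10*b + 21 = (b + 3)*(b + 7)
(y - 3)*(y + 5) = y^2 + 2*y - 15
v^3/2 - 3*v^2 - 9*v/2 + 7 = (v/2 + 1)*(v - 7)*(v - 1)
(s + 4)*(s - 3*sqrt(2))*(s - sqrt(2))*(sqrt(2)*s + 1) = sqrt(2)*s^4 - 7*s^3 + 4*sqrt(2)*s^3 - 28*s^2 + 2*sqrt(2)*s^2 + 6*s + 8*sqrt(2)*s + 24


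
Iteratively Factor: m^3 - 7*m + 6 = (m - 2)*(m^2 + 2*m - 3) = (m - 2)*(m + 3)*(m - 1)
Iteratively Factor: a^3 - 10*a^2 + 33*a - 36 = (a - 3)*(a^2 - 7*a + 12) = (a - 3)^2*(a - 4)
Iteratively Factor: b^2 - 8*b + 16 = (b - 4)*(b - 4)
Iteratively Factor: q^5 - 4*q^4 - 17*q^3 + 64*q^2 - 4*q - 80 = (q + 4)*(q^4 - 8*q^3 + 15*q^2 + 4*q - 20) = (q - 2)*(q + 4)*(q^3 - 6*q^2 + 3*q + 10) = (q - 2)^2*(q + 4)*(q^2 - 4*q - 5) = (q - 2)^2*(q + 1)*(q + 4)*(q - 5)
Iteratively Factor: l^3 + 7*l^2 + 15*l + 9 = (l + 3)*(l^2 + 4*l + 3) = (l + 3)^2*(l + 1)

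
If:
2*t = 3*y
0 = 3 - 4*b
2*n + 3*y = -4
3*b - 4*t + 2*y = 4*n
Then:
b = 3/4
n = 91/16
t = -123/16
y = -41/8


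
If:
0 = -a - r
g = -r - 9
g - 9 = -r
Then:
No Solution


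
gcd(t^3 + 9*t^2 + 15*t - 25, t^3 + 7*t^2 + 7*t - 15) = t^2 + 4*t - 5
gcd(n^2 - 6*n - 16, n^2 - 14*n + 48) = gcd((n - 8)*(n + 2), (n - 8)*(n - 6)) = n - 8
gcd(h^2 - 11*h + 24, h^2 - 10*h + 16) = h - 8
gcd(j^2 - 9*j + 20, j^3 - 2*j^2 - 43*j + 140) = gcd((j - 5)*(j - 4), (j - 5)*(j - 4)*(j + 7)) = j^2 - 9*j + 20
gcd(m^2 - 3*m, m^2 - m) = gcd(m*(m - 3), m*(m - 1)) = m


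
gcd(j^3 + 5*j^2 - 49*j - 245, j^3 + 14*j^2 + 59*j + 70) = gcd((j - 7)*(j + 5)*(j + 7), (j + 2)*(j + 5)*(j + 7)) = j^2 + 12*j + 35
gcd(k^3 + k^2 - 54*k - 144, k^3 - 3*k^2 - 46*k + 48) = k^2 - 2*k - 48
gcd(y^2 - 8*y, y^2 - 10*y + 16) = y - 8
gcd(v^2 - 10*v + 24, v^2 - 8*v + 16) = v - 4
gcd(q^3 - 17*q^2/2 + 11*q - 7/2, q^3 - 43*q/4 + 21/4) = q - 1/2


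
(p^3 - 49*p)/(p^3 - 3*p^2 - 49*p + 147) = p/(p - 3)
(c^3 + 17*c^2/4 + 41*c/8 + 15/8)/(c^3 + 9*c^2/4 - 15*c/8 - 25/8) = (4*c + 3)/(4*c - 5)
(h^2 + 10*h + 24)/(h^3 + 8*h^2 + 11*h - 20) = (h + 6)/(h^2 + 4*h - 5)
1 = 1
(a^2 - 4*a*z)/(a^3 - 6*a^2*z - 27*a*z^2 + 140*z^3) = -a/(-a^2 + 2*a*z + 35*z^2)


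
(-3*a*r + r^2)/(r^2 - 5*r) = (-3*a + r)/(r - 5)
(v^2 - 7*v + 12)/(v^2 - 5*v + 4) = (v - 3)/(v - 1)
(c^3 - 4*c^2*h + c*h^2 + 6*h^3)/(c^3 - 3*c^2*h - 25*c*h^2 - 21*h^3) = (c^2 - 5*c*h + 6*h^2)/(c^2 - 4*c*h - 21*h^2)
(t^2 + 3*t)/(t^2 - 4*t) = (t + 3)/(t - 4)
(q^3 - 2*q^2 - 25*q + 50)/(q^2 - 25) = q - 2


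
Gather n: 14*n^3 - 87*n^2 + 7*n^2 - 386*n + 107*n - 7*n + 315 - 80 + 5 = 14*n^3 - 80*n^2 - 286*n + 240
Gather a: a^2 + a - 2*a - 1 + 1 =a^2 - a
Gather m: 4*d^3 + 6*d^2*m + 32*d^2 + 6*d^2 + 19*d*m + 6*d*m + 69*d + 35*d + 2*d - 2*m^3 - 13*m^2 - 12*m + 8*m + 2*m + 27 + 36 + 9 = 4*d^3 + 38*d^2 + 106*d - 2*m^3 - 13*m^2 + m*(6*d^2 + 25*d - 2) + 72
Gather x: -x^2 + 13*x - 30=-x^2 + 13*x - 30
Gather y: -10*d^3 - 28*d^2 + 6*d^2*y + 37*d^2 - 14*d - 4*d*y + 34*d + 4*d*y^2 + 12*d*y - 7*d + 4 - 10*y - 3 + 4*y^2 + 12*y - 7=-10*d^3 + 9*d^2 + 13*d + y^2*(4*d + 4) + y*(6*d^2 + 8*d + 2) - 6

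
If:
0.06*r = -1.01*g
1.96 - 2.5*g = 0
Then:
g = 0.78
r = -13.20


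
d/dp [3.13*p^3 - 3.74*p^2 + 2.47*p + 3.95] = 9.39*p^2 - 7.48*p + 2.47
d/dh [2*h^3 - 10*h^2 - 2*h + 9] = 6*h^2 - 20*h - 2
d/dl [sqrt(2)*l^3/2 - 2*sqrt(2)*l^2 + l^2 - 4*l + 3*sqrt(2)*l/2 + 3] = 3*sqrt(2)*l^2/2 - 4*sqrt(2)*l + 2*l - 4 + 3*sqrt(2)/2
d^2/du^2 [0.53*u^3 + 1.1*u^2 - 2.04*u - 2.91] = 3.18*u + 2.2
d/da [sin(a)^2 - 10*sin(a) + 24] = 2*(sin(a) - 5)*cos(a)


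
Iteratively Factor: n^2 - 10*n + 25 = (n - 5)*(n - 5)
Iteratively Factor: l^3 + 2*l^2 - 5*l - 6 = (l - 2)*(l^2 + 4*l + 3) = (l - 2)*(l + 1)*(l + 3)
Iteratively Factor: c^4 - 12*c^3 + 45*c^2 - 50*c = (c - 5)*(c^3 - 7*c^2 + 10*c) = (c - 5)*(c - 2)*(c^2 - 5*c) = (c - 5)^2*(c - 2)*(c)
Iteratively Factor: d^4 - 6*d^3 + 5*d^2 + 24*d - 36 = (d - 2)*(d^3 - 4*d^2 - 3*d + 18) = (d - 3)*(d - 2)*(d^2 - d - 6) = (d - 3)^2*(d - 2)*(d + 2)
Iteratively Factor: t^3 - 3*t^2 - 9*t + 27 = (t + 3)*(t^2 - 6*t + 9) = (t - 3)*(t + 3)*(t - 3)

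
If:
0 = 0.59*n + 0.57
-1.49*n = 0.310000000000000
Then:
No Solution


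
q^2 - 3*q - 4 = (q - 4)*(q + 1)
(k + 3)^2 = k^2 + 6*k + 9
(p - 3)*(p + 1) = p^2 - 2*p - 3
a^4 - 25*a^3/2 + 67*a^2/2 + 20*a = a*(a - 8)*(a - 5)*(a + 1/2)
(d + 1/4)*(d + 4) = d^2 + 17*d/4 + 1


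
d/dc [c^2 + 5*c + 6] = 2*c + 5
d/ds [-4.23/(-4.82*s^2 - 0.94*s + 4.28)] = (-40.7772*s - 3.9762)/(4.82*s^2 + 0.94*s - 4.28)^2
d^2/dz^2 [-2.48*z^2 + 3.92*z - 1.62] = -4.96000000000000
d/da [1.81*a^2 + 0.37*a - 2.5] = 3.62*a + 0.37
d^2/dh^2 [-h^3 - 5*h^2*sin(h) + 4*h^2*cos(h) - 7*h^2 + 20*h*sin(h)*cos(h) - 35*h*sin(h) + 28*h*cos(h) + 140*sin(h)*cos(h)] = 5*h^2*sin(h) - 4*h^2*cos(h) + 19*h*sin(h) - 40*h*sin(2*h) - 48*h*cos(h) - 6*h - 66*sin(h) - 280*sin(2*h) - 62*cos(h) + 40*cos(2*h) - 14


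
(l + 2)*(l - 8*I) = l^2 + 2*l - 8*I*l - 16*I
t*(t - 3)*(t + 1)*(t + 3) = t^4 + t^3 - 9*t^2 - 9*t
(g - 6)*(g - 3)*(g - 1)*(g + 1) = g^4 - 9*g^3 + 17*g^2 + 9*g - 18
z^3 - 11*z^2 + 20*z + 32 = (z - 8)*(z - 4)*(z + 1)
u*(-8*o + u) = -8*o*u + u^2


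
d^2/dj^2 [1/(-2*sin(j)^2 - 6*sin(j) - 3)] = 2*(8*sin(j)^4 + 18*sin(j)^3 - 6*sin(j)^2 - 45*sin(j) - 30)/(6*sin(j) - cos(2*j) + 4)^3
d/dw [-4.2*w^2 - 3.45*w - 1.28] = -8.4*w - 3.45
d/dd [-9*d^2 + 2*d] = 2 - 18*d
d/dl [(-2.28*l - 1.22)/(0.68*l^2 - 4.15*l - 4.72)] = (1.5504*l^2 + 1.6592*l + 5.6986)/(0.4624*l^4 - 5.644*l^3 + 10.8033*l^2 + 39.176*l + 22.2784)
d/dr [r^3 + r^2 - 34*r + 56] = 3*r^2 + 2*r - 34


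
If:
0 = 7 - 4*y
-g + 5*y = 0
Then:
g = 35/4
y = 7/4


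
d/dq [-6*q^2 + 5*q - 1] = 5 - 12*q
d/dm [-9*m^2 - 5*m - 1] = -18*m - 5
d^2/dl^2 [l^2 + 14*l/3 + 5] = 2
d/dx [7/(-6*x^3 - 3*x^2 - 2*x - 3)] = 14*(9*x^2 + 3*x + 1)/(6*x^3 + 3*x^2 + 2*x + 3)^2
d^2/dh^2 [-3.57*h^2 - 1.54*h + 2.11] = -7.14000000000000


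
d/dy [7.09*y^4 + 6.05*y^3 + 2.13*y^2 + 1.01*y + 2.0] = 28.36*y^3 + 18.15*y^2 + 4.26*y + 1.01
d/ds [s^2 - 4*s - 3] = 2*s - 4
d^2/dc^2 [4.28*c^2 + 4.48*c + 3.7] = 8.56000000000000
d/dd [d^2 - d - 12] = 2*d - 1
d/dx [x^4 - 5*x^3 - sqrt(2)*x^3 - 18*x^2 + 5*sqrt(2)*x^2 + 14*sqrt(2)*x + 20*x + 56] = 4*x^3 - 15*x^2 - 3*sqrt(2)*x^2 - 36*x + 10*sqrt(2)*x + 14*sqrt(2) + 20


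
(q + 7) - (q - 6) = 13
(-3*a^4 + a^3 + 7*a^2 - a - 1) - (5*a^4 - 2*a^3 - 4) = -8*a^4 + 3*a^3 + 7*a^2 - a + 3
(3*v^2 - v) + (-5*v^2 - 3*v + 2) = -2*v^2 - 4*v + 2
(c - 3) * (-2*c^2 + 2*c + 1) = -2*c^3 + 8*c^2 - 5*c - 3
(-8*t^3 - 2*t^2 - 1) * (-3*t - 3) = 24*t^4 + 30*t^3 + 6*t^2 + 3*t + 3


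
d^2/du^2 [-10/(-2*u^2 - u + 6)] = 20*(-4*u^2 - 2*u + (4*u + 1)^2 + 12)/(2*u^2 + u - 6)^3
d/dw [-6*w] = -6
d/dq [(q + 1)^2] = 2*q + 2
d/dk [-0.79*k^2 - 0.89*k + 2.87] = -1.58*k - 0.89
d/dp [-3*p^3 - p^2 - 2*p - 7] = -9*p^2 - 2*p - 2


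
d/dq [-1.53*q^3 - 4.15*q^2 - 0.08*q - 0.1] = -4.59*q^2 - 8.3*q - 0.08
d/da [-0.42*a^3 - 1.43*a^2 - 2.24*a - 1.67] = -1.26*a^2 - 2.86*a - 2.24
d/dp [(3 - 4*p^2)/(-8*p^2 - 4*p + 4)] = (p^2 + p + 3/4)/(4*p^4 + 4*p^3 - 3*p^2 - 2*p + 1)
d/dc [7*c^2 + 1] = 14*c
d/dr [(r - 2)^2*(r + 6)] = (r - 2)*(3*r + 10)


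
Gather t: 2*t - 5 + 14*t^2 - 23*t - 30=14*t^2 - 21*t - 35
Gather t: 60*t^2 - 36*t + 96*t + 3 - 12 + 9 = 60*t^2 + 60*t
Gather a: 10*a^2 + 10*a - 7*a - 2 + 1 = 10*a^2 + 3*a - 1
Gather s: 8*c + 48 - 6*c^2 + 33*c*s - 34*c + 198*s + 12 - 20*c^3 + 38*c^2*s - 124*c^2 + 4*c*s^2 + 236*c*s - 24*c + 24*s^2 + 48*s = -20*c^3 - 130*c^2 - 50*c + s^2*(4*c + 24) + s*(38*c^2 + 269*c + 246) + 60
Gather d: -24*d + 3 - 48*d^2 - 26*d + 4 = -48*d^2 - 50*d + 7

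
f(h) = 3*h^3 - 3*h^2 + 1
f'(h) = 9*h^2 - 6*h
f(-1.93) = -31.74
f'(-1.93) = 45.10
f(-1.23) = -9.12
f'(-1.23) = 21.00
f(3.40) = 84.23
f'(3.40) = 83.64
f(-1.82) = -27.02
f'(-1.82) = 40.73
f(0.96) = 0.89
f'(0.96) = 2.53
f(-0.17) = 0.90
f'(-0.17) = 1.28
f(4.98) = 297.12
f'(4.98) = 193.32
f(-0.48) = -0.02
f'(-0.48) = 4.95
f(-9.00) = -2429.00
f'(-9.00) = 783.00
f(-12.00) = -5615.00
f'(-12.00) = 1368.00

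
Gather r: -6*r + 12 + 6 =18 - 6*r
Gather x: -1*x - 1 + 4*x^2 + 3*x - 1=4*x^2 + 2*x - 2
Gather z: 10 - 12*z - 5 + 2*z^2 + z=2*z^2 - 11*z + 5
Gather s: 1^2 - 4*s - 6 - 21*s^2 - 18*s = -21*s^2 - 22*s - 5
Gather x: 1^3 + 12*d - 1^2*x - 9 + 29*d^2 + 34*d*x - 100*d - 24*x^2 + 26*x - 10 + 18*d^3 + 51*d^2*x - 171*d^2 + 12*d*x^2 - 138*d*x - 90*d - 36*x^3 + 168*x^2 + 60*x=18*d^3 - 142*d^2 - 178*d - 36*x^3 + x^2*(12*d + 144) + x*(51*d^2 - 104*d + 85) - 18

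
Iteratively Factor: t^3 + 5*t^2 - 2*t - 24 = (t + 3)*(t^2 + 2*t - 8) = (t + 3)*(t + 4)*(t - 2)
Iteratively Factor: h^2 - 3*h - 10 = (h + 2)*(h - 5)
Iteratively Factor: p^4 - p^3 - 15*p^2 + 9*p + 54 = (p + 2)*(p^3 - 3*p^2 - 9*p + 27) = (p - 3)*(p + 2)*(p^2 - 9) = (p - 3)^2*(p + 2)*(p + 3)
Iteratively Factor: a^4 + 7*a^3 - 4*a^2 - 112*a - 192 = (a - 4)*(a^3 + 11*a^2 + 40*a + 48) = (a - 4)*(a + 4)*(a^2 + 7*a + 12) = (a - 4)*(a + 4)^2*(a + 3)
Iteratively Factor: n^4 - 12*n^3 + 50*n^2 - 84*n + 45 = (n - 5)*(n^3 - 7*n^2 + 15*n - 9) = (n - 5)*(n - 3)*(n^2 - 4*n + 3) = (n - 5)*(n - 3)*(n - 1)*(n - 3)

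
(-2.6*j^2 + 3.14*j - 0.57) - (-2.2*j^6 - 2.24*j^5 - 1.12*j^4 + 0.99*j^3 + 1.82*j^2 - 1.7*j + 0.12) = 2.2*j^6 + 2.24*j^5 + 1.12*j^4 - 0.99*j^3 - 4.42*j^2 + 4.84*j - 0.69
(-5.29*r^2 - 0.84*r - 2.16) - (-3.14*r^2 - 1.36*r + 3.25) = -2.15*r^2 + 0.52*r - 5.41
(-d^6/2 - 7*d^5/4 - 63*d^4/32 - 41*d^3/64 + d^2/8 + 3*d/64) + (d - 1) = -d^6/2 - 7*d^5/4 - 63*d^4/32 - 41*d^3/64 + d^2/8 + 67*d/64 - 1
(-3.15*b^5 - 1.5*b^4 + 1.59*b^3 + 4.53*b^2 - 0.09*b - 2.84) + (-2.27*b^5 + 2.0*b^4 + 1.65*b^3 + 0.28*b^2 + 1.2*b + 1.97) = -5.42*b^5 + 0.5*b^4 + 3.24*b^3 + 4.81*b^2 + 1.11*b - 0.87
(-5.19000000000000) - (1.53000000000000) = -6.72000000000000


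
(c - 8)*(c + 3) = c^2 - 5*c - 24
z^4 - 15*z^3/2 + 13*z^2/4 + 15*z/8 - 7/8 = (z - 7)*(z - 1/2)^2*(z + 1/2)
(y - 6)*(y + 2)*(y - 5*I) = y^3 - 4*y^2 - 5*I*y^2 - 12*y + 20*I*y + 60*I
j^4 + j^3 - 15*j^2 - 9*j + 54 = (j - 3)*(j - 2)*(j + 3)^2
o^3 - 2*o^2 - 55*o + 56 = (o - 8)*(o - 1)*(o + 7)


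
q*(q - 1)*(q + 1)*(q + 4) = q^4 + 4*q^3 - q^2 - 4*q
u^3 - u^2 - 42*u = u*(u - 7)*(u + 6)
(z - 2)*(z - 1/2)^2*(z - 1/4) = z^4 - 13*z^3/4 + 3*z^2 - 17*z/16 + 1/8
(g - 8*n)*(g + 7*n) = g^2 - g*n - 56*n^2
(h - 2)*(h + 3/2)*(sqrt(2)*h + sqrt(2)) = sqrt(2)*h^3 + sqrt(2)*h^2/2 - 7*sqrt(2)*h/2 - 3*sqrt(2)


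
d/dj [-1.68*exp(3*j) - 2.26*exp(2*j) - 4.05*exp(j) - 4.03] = (-5.04*exp(2*j) - 4.52*exp(j) - 4.05)*exp(j)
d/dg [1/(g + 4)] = -1/(g + 4)^2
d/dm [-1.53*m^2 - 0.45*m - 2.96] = -3.06*m - 0.45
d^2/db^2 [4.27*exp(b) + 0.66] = 4.27*exp(b)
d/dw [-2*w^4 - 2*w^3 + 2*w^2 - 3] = 2*w*(-4*w^2 - 3*w + 2)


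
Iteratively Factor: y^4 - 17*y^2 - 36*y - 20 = (y + 2)*(y^3 - 2*y^2 - 13*y - 10) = (y - 5)*(y + 2)*(y^2 + 3*y + 2) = (y - 5)*(y + 1)*(y + 2)*(y + 2)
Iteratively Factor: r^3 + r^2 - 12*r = (r + 4)*(r^2 - 3*r) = r*(r + 4)*(r - 3)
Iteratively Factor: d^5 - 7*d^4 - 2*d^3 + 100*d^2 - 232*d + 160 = (d - 5)*(d^4 - 2*d^3 - 12*d^2 + 40*d - 32) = (d - 5)*(d - 2)*(d^3 - 12*d + 16) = (d - 5)*(d - 2)^2*(d^2 + 2*d - 8) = (d - 5)*(d - 2)^2*(d + 4)*(d - 2)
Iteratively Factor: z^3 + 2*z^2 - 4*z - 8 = (z - 2)*(z^2 + 4*z + 4) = (z - 2)*(z + 2)*(z + 2)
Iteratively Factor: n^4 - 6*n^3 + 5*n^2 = (n)*(n^3 - 6*n^2 + 5*n) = n*(n - 5)*(n^2 - n) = n^2*(n - 5)*(n - 1)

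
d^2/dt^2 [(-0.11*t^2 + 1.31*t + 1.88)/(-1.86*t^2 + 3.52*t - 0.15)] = (-4.44089209850063e-16*t^4 - 7.623768*t^3 - 39.208428*t^2 + 76.045356*t - 46.917274)/(6.434856*t^6 - 36.533376*t^5 + 70.695252*t^4 - 49.506688*t^3 + 5.70123*t^2 - 0.2376*t + 0.003375)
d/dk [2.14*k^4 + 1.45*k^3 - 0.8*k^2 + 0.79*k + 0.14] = 8.56*k^3 + 4.35*k^2 - 1.6*k + 0.79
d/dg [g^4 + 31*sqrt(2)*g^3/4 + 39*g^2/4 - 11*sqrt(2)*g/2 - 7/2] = 4*g^3 + 93*sqrt(2)*g^2/4 + 39*g/2 - 11*sqrt(2)/2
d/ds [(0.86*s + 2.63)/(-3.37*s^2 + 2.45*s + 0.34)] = (2.8982*s^2 + 17.7262*s - 6.1511)/(11.3569*s^4 - 16.513*s^3 + 3.7109*s^2 + 1.666*s + 0.1156)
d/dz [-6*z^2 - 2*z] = -12*z - 2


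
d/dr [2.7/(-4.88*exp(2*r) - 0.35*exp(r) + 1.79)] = (26.352*exp(r) + 0.945)*exp(r)/(4.88*exp(2*r) + 0.35*exp(r) - 1.79)^2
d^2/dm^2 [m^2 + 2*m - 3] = 2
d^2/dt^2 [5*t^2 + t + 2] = 10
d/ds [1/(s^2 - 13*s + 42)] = (13 - 2*s)/(s^2 - 13*s + 42)^2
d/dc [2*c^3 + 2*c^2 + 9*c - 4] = 6*c^2 + 4*c + 9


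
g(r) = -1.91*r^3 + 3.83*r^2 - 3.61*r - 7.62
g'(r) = -5.73*r^2 + 7.66*r - 3.61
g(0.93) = -9.20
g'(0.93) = -1.44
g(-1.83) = 23.52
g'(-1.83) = -36.82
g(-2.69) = 66.98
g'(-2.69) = -65.68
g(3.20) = -42.54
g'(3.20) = -37.77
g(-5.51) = 448.06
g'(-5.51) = -219.78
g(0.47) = -8.67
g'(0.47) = -1.28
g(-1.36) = 9.18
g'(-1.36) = -24.63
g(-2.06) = 32.77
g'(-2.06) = -43.71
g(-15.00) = 7354.53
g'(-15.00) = -1407.76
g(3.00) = -35.55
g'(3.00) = -32.20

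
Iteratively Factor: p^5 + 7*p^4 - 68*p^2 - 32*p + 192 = (p + 4)*(p^4 + 3*p^3 - 12*p^2 - 20*p + 48) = (p - 2)*(p + 4)*(p^3 + 5*p^2 - 2*p - 24) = (p - 2)^2*(p + 4)*(p^2 + 7*p + 12) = (p - 2)^2*(p + 4)^2*(p + 3)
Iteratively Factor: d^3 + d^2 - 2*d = (d)*(d^2 + d - 2) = d*(d - 1)*(d + 2)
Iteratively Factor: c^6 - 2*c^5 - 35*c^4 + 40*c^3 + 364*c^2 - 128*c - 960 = (c - 2)*(c^5 - 35*c^3 - 30*c^2 + 304*c + 480) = (c - 5)*(c - 2)*(c^4 + 5*c^3 - 10*c^2 - 80*c - 96) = (c - 5)*(c - 4)*(c - 2)*(c^3 + 9*c^2 + 26*c + 24) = (c - 5)*(c - 4)*(c - 2)*(c + 3)*(c^2 + 6*c + 8) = (c - 5)*(c - 4)*(c - 2)*(c + 2)*(c + 3)*(c + 4)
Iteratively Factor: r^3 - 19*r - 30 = (r + 3)*(r^2 - 3*r - 10) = (r + 2)*(r + 3)*(r - 5)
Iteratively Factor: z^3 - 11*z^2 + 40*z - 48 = (z - 4)*(z^2 - 7*z + 12) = (z - 4)*(z - 3)*(z - 4)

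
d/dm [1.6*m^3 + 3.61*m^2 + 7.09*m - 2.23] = 4.8*m^2 + 7.22*m + 7.09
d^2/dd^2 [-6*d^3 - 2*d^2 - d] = -36*d - 4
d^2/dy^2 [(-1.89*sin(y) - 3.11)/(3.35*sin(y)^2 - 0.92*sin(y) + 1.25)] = (21.210525*sin(y)^5 + 145.43288*sin(y)^4 - 118.66236*sin(y)^3 - 256.698546*sin(y)^2 + 111.525995*sin(y) + 16.434642)/(3.35*sin(y)^2 - 0.92*sin(y) + 1.25)^3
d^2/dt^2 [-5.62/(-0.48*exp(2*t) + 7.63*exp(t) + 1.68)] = ((42.8806 - 10.7904*exp(t))*(-0.48*exp(2*t) + 7.63*exp(t) + 1.68) - 5.62*(0.96*exp(t) - 7.63)*(1.92*exp(t) - 15.26)*exp(t))*exp(t)/(-0.48*exp(2*t) + 7.63*exp(t) + 1.68)^3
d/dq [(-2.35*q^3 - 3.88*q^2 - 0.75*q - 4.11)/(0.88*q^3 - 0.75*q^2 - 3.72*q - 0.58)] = (5.1769*q^4 + 18.804*q^3 + 28.8105*q^2 - 1.6642*q - 14.8542)/(0.7744*q^6 - 1.32*q^5 - 5.9847*q^4 + 4.5592*q^3 + 14.7084*q^2 + 4.3152*q + 0.3364)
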